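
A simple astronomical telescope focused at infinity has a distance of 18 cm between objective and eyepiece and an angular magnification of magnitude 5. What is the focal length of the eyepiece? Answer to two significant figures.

In normal adjustment the tube length equals f_obj + f_eye and |M| = f_obj/f_eye.
So f_obj = 5 f_eye and 5 f_eye + f_eye = 18 cm, giving f_eye = 18/6 = 3.000 cm and f_obj = 15.000 cm.

3.0 cm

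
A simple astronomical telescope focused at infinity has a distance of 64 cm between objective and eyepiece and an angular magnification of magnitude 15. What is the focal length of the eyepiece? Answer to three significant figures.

In normal adjustment the tube length equals f_obj + f_eye and |M| = f_obj/f_eye.
So f_obj = 15 f_eye and 15 f_eye + f_eye = 64 cm, giving f_eye = 64/16 = 4.000 cm and f_obj = 60.000 cm.

4.00 cm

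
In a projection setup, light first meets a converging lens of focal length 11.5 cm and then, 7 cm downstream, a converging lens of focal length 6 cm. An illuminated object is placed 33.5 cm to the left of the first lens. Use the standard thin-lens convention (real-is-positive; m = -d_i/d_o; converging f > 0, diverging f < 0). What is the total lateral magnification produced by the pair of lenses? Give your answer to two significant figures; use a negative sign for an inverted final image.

First lens: d_i1 = 1/(1/11.5 - 1/33.5) = 17.511 cm.
m_1 = -(17.511)/33.5 = -0.5227.
Since 17.511 cm > 7 cm, the first image lies past the second lens and serves as a virtual object: d_o2 = L - d_i1 = -10.511 cm.
Second lens: d_i2 = 1/(1/6 - 1/(-10.511)) = 3.820 cm.
m_2 = -(3.820)/(-10.511) = 0.3634.
The system's lateral magnification is m_1 m_2 = (-0.5227)(0.3634) = -0.1900.

-0.19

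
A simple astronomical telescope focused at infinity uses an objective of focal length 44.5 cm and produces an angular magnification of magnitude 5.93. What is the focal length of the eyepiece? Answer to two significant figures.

|M| = f_obj/f_eye, so f_eye = f_obj/|M| = 44.5/5.93 = 7.504 cm.

7.5 cm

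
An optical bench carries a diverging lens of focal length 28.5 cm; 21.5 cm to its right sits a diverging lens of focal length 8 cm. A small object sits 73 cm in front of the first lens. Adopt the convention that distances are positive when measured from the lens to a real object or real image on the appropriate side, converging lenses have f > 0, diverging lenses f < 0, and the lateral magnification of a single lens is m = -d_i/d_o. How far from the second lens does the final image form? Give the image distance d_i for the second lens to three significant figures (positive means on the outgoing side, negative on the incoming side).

-6.72 cm

Applying the thin-lens equation to the first lens, 1/(-28.5) = 1/73 + 1/d_i1, which gives d_i1 = -20.498 cm.
With d_i1 < 0 the first image is virtual and lies on the object side; the object distance for lens 2 is d_o2 = 21.5 - (-20.498) = 41.998 cm.
Applying the thin-lens equation again with f_2 = -8 cm and d_o2 = 41.998 cm gives d_i2 = -6.720 cm.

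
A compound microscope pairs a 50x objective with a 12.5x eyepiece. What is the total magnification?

625

The overall magnification of a compound microscope is the product of the objective and eyepiece magnifications:
M = M_obj x M_eye = 50 x 12.5 = 625.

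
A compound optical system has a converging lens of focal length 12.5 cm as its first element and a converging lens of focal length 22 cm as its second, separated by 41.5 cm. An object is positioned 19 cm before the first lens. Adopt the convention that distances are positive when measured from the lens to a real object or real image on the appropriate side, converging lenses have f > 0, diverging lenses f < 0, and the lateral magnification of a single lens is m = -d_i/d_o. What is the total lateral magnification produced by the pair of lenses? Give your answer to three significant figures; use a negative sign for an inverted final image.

-2.48

Lens 1: 1/d_i1 = 1/f_1 - 1/d_o1 = 1/12.5 - 1/19 = 0.02737 cm^-1, so d_i1 = 36.538 cm.
m_1 = -(36.538)/19 = -1.9231.
Object distance for lens 2: d_o2 = 41.5 - 36.538 = 4.962 cm.
Lens 2: 1/d_i2 = 1/f_2 - 1/d_o2 = 1/22 - 1/(4.962) = -0.15610 cm^-1, so d_i2 = -6.406 cm.
m_2 = -(-6.406)/(4.962) = 1.2912.
Overall magnification: m = m_1 m_2 = -2.4831.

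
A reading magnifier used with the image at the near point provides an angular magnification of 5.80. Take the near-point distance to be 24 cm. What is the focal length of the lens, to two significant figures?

For the image at the near point, M = 1 + D/f.
f = D/(M - 1) = 24/(5.8 - 1) = 5.000 cm.

5.0 cm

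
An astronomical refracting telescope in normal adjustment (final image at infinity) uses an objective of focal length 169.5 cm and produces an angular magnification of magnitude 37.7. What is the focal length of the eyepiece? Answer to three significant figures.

4.50 cm

|M| = f_obj/f_eye, so f_eye = f_obj/|M| = 169.5/37.7 = 4.496 cm.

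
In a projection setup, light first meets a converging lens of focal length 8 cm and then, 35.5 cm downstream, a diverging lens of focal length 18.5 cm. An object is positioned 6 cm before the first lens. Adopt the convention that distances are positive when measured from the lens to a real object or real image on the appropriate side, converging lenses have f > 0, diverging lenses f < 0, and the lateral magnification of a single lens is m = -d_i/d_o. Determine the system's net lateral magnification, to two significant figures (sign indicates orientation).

Lens 1: 1/d_i1 = 1/f_1 - 1/d_o1 = 1/8 - 1/6 = -0.04167 cm^-1, so d_i1 = -24.000 cm.
m_1 = -(-24.000)/6 = 4.0000.
With d_i1 < 0 the first image is virtual and lies on the object side; the object distance for lens 2 is d_o2 = 35.5 - (-24.000) = 59.500 cm.
Lens 2: 1/d_i2 = 1/f_2 - 1/d_o2 = 1/(-18.5) - 1/(59.500) = -0.07086 cm^-1, so d_i2 = -14.112 cm.
m_2 = -(-14.112)/(59.500) = 0.2372.
Overall magnification: m = m_1 m_2 = 0.9487.

0.95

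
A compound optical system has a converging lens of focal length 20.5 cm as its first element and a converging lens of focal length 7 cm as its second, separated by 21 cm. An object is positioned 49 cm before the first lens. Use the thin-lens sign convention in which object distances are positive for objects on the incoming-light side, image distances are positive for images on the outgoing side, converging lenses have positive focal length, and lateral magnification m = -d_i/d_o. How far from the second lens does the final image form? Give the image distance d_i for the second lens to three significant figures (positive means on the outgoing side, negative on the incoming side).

4.69 cm

Lens 1: 1/d_i1 = 1/f_1 - 1/d_o1 = 1/20.5 - 1/49 = 0.02837 cm^-1, so d_i1 = 35.246 cm.
This image would form 35.246 cm past lens 1, i.e. 14.246 cm beyond lens 2, so it is a virtual object for lens 2: d_o2 = 21 - 35.246 = -14.246 cm.
Lens 2: 1/d_i2 = 1/f_2 - 1/d_o2 = 1/7 - 1/(-14.246) = 0.21305 cm^-1, so d_i2 = 4.694 cm.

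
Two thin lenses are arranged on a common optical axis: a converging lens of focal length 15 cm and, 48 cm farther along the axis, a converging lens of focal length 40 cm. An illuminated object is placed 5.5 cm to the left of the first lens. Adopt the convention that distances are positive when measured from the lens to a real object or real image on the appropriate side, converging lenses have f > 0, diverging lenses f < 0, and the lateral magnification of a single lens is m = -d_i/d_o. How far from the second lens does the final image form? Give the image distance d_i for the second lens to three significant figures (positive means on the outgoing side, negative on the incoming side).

136 cm

Lens 1: 1/d_i1 = 1/f_1 - 1/d_o1 = 1/15 - 1/5.5 = -0.11515 cm^-1, so d_i1 = -8.684 cm.
The intermediate image is virtual, 8.684 cm to the left of lens 1, so d_o2 = L - d_i1 = 48 - (-8.684) = 56.684 cm.
Lens 2: 1/d_i2 = 1/f_2 - 1/d_o2 = 1/40 - 1/(56.684) = 0.00736 cm^-1, so d_i2 = 135.899 cm.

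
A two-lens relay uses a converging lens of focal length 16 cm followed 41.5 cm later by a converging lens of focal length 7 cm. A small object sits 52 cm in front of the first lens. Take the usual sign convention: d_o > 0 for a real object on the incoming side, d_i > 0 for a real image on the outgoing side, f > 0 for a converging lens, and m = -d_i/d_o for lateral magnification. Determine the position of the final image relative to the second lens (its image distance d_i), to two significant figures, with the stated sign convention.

Applying the thin-lens equation to the first lens, 1/16 = 1/52 + 1/d_i1, which gives d_i1 = 23.111 cm.
That image sits 18.389 cm in front of the second lens, so d_o2 = 18.389 cm.
Applying the thin-lens equation again with f_2 = 7 cm and d_o2 = 18.389 cm gives d_i2 = 11.302 cm.

11 cm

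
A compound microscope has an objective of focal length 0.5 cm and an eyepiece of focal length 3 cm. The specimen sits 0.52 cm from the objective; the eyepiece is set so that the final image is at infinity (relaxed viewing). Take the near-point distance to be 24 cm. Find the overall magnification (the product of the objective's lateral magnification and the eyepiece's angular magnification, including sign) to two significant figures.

-200

Objective: 1/d_i = 1/f_obj - 1/d_o = 1/0.5 - 1/0.52 = 0.07692 cm^-1, so d_i = 13.000 cm.
m_obj = -d_i/d_o = -13.000/0.52 = -25.000.
Eyepiece angular magnification (image at infinity): M_eye = D/f_e = 24/3 = 8.000.
Overall M = m_obj x M_eye = (-25.000)(8.000) = -200.00.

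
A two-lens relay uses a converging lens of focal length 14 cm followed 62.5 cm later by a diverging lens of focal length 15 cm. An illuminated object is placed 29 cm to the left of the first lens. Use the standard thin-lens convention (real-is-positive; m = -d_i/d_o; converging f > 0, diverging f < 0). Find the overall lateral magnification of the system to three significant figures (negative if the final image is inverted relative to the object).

-0.278

Lens 1: 1/d_i1 = 1/f_1 - 1/d_o1 = 1/14 - 1/29 = 0.03695 cm^-1, so d_i1 = 27.067 cm.
m_1 = -(27.067)/29 = -0.9333.
The intermediate image is 27.067 cm to the right of lens 1, so d_o2 = L - d_i1 = 62.5 - 27.067 = 35.433 cm.
Lens 2: 1/d_i2 = 1/f_2 - 1/d_o2 = 1/(-15) - 1/(35.433) = -0.09489 cm^-1, so d_i2 = -10.539 cm.
m_2 = -(-10.539)/(35.433) = 0.2974.
Total m = m_1 x m_2 = (-0.9333)(0.2974) = -0.2776.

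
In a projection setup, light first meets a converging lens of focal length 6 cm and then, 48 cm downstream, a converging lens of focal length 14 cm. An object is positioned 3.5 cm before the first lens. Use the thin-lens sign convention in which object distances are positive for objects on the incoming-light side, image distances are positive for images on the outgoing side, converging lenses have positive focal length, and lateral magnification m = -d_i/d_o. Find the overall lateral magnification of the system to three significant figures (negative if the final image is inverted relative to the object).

Lens 1: 1/d_i1 = 1/f_1 - 1/d_o1 = 1/6 - 1/3.5 = -0.11905 cm^-1, so d_i1 = -8.400 cm.
m_1 = -(-8.400)/3.5 = 2.4000.
With d_i1 < 0 the first image is virtual and lies on the object side; the object distance for lens 2 is d_o2 = 48 - (-8.400) = 56.400 cm.
Lens 2: 1/d_i2 = 1/f_2 - 1/d_o2 = 1/14 - 1/(56.400) = 0.05370 cm^-1, so d_i2 = 18.623 cm.
m_2 = -(18.623)/(56.400) = -0.3302.
Total m = m_1 x m_2 = (2.4000)(-0.3302) = -0.7925.

-0.792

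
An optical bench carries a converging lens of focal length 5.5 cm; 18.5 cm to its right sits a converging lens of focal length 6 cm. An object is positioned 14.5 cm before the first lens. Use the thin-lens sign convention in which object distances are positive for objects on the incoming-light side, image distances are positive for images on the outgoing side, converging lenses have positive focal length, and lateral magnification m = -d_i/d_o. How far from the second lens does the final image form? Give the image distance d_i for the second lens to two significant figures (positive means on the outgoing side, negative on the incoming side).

16 cm

Lens 1: 1/d_i1 = 1/f_1 - 1/d_o1 = 1/5.5 - 1/14.5 = 0.11285 cm^-1, so d_i1 = 8.861 cm.
That image sits 9.639 cm in front of the second lens, so d_o2 = 9.639 cm.
Lens 2: 1/d_i2 = 1/f_2 - 1/d_o2 = 1/6 - 1/(9.639) = 0.06292 cm^-1, so d_i2 = 15.893 cm.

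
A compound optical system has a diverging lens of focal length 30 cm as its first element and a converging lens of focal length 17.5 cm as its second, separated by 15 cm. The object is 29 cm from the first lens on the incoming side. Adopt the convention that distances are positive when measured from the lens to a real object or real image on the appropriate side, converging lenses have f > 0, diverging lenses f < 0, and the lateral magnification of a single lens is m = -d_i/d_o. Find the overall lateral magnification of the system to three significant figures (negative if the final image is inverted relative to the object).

Applying the thin-lens equation to the first lens, 1/(-30) = 1/29 + 1/d_i1, which gives d_i1 = -14.746 cm.
Its lateral magnification is m_1 = -d_i1/d_o1 = -(-14.746)/29 = 0.5085.
The intermediate image is virtual, 14.746 cm to the left of lens 1, so d_o2 = L - d_i1 = 15 - (-14.746) = 29.746 cm.
Applying the thin-lens equation again with f_2 = 17.5 cm and d_o2 = 29.746 cm gives d_i2 = 42.509 cm.
m_2 = -(42.509)/(29.746) = -1.4291.
The system's lateral magnification is m_1 m_2 = (0.5085)(-1.4291) = -0.7266.

-0.727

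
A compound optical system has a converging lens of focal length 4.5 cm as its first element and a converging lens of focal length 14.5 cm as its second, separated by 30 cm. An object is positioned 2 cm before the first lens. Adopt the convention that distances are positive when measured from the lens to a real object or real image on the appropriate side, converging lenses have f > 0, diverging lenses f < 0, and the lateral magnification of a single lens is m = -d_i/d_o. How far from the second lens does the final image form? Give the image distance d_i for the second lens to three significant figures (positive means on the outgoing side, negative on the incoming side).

Lens 1: 1/d_i1 = 1/f_1 - 1/d_o1 = 1/4.5 - 1/2 = -0.27778 cm^-1, so d_i1 = -3.600 cm.
The intermediate image is virtual, 3.600 cm to the left of lens 1, so d_o2 = L - d_i1 = 30 - (-3.600) = 33.600 cm.
Lens 2: 1/d_i2 = 1/f_2 - 1/d_o2 = 1/14.5 - 1/(33.600) = 0.03920 cm^-1, so d_i2 = 25.508 cm.

25.5 cm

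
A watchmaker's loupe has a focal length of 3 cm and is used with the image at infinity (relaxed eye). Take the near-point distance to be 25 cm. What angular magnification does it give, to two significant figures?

8.3

M = D/f = 25/3 = 8.333.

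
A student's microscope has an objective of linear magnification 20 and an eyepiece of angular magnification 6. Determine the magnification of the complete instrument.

120

The overall magnification of a compound microscope is the product of the objective and eyepiece magnifications:
M = M_obj x M_eye = 20 x 6 = 120.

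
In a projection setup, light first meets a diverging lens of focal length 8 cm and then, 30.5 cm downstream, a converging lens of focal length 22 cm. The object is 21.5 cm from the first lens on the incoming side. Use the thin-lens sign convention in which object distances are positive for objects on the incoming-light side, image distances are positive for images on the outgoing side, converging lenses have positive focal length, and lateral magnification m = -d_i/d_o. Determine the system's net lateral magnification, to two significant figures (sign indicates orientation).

-0.42

Lens 1: 1/d_i1 = 1/f_1 - 1/d_o1 = 1/(-8) - 1/21.5 = -0.17151 cm^-1, so d_i1 = -5.831 cm.
m_1 = -(-5.831)/21.5 = 0.2712.
With d_i1 < 0 the first image is virtual and lies on the object side; the object distance for lens 2 is d_o2 = 30.5 - (-5.831) = 36.331 cm.
Lens 2: 1/d_i2 = 1/f_2 - 1/d_o2 = 1/22 - 1/(36.331) = 0.01793 cm^-1, so d_i2 = 55.774 cm.
m_2 = -(55.774)/(36.331) = -1.5352.
Total m = m_1 x m_2 = (0.2712)(-1.5352) = -0.4163.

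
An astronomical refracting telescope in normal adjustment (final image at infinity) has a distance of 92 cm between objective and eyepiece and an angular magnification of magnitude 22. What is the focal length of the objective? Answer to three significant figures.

88.0 cm

In normal adjustment the tube length equals f_obj + f_eye and |M| = f_obj/f_eye.
So f_obj = 22 f_eye and 22 f_eye + f_eye = 92 cm, giving f_eye = 92/23 = 4.000 cm and f_obj = 88.000 cm.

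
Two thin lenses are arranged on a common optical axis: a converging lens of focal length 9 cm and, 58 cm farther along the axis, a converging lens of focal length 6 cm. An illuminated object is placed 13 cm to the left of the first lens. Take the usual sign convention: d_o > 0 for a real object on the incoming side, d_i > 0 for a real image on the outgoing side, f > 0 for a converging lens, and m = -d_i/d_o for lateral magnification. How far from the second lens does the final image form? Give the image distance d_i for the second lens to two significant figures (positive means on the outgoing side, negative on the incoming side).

Applying the thin-lens equation to the first lens, 1/9 = 1/13 + 1/d_i1, which gives d_i1 = 29.250 cm.
The intermediate image is 29.250 cm to the right of lens 1, so d_o2 = L - d_i1 = 58 - 29.250 = 28.750 cm.
Applying the thin-lens equation again with f_2 = 6 cm and d_o2 = 28.750 cm gives d_i2 = 7.582 cm.

7.6 cm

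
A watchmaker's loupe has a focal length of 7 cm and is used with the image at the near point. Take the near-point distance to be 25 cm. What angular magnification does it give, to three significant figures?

M = 1 + D/f = 1 + 25/7 = 4.571.

4.57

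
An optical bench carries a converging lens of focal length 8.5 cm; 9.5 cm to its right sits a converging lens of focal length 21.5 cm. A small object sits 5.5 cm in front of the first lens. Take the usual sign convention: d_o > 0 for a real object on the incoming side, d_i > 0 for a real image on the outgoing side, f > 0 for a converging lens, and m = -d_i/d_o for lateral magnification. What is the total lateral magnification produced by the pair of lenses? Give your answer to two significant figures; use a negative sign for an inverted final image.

Applying the thin-lens equation to the first lens, 1/8.5 = 1/5.5 + 1/d_i1, which gives d_i1 = -15.583 cm.
Its lateral magnification is m_1 = -d_i1/d_o1 = -(-15.583)/5.5 = 2.8333.
With d_i1 < 0 the first image is virtual and lies on the object side; the object distance for lens 2 is d_o2 = 9.5 - (-15.583) = 25.083 cm.
Applying the thin-lens equation again with f_2 = 21.5 cm and d_o2 = 25.083 cm gives d_i2 = 150.500 cm.
m_2 = -(150.500)/(25.083) = -6.0000.
Total m = m_1 x m_2 = (2.8333)(-6.0000) = -17.0000.

-17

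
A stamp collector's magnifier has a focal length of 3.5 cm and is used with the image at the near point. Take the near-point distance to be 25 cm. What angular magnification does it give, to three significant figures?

8.14

M = 1 + D/f = 1 + 25/3.5 = 8.143.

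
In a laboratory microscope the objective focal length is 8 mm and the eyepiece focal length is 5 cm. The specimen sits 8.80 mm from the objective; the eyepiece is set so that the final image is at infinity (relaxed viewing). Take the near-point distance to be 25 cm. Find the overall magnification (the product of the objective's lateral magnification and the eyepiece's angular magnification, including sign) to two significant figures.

Convert to cm: f_obj = 8 mm = 0.8 cm; d_o = 8.80 mm = 0.88 cm.
Objective: 1/d_i = 1/f_obj - 1/d_o = 1/0.8 - 1/0.88 = 0.11364 cm^-1, so d_i = 8.800 cm.
m_obj = -d_i/d_o = -8.800/0.88 = -10.000.
Eyepiece angular magnification (image at infinity): M_eye = D/f_e = 25/5 = 5.000.
Overall M = m_obj x M_eye = (-10.000)(5.000) = -50.00.

-50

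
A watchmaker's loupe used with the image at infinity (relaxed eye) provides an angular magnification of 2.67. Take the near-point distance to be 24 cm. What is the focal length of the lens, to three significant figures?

8.99 cm

For the image at infinity, M = D/f.
f = D/M = 24/2.67 = 8.989 cm.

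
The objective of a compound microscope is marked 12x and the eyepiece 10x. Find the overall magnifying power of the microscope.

120

The overall magnification of a compound microscope is the product of the objective and eyepiece magnifications:
M = M_obj x M_eye = 12 x 10 = 120.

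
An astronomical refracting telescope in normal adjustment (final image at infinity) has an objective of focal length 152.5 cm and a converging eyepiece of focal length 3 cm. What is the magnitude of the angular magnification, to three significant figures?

|M| = f_obj/|f_eye| = 152.5/3 = 50.833.

50.8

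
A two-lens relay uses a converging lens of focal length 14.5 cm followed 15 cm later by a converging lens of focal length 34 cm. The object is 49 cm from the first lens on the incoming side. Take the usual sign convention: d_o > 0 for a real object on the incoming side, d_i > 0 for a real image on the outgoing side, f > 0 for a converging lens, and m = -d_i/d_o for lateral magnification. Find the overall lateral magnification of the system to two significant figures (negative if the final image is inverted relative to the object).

First lens: d_i1 = 1/(1/14.5 - 1/49) = 20.594 cm.
m_1 = -(20.594)/49 = -0.4203.
This image would form 20.594 cm past lens 1, i.e. 5.594 cm beyond lens 2, so it is a virtual object for lens 2: d_o2 = 15 - 20.594 = -5.594 cm.
Second lens: d_i2 = 1/(1/34 - 1/(-5.594)) = 4.804 cm.
m_2 = -(4.804)/(-5.594) = 0.8587.
The system's lateral magnification is m_1 m_2 = (-0.4203)(0.8587) = -0.3609.

-0.36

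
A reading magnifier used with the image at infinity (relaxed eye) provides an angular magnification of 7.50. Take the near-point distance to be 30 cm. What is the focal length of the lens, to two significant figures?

4.0 cm

For the image at infinity, M = D/f.
f = D/M = 30/7.5 = 4.000 cm.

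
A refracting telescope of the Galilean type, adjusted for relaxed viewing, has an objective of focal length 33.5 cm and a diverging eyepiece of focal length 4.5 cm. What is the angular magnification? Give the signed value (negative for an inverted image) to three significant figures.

7.44

M = -f_obj/f_eye = -33.5/(-4.5) = 7.444.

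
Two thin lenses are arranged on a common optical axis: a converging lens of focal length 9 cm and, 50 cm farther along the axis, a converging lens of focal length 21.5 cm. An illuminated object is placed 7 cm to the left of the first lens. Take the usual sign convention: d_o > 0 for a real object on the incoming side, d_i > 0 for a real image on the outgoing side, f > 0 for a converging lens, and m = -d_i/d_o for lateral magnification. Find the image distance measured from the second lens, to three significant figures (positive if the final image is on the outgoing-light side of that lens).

Applying the thin-lens equation to the first lens, 1/9 = 1/7 + 1/d_i1, which gives d_i1 = -31.500 cm.
With d_i1 < 0 the first image is virtual and lies on the object side; the object distance for lens 2 is d_o2 = 50 - (-31.500) = 81.500 cm.
Applying the thin-lens equation again with f_2 = 21.5 cm and d_o2 = 81.500 cm gives d_i2 = 29.204 cm.

29.2 cm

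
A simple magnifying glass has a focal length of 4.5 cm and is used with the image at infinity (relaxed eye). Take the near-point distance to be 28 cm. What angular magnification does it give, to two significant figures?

6.2

M = D/f = 28/4.5 = 6.222.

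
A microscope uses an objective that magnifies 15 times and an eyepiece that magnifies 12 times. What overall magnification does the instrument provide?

The overall magnification of a compound microscope is the product of the objective and eyepiece magnifications:
M = M_obj x M_eye = 15 x 12 = 180.

180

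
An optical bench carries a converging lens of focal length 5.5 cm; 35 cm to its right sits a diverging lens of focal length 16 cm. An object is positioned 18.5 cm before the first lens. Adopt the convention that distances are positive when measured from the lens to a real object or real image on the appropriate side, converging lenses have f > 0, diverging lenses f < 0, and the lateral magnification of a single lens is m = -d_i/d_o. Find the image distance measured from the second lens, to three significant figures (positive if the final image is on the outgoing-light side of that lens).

-10.1 cm

Lens 1: 1/d_i1 = 1/f_1 - 1/d_o1 = 1/5.5 - 1/18.5 = 0.12776 cm^-1, so d_i1 = 7.827 cm.
That image sits 27.173 cm in front of the second lens, so d_o2 = 27.173 cm.
Lens 2: 1/d_i2 = 1/f_2 - 1/d_o2 = 1/(-16) - 1/(27.173) = -0.09930 cm^-1, so d_i2 = -10.070 cm.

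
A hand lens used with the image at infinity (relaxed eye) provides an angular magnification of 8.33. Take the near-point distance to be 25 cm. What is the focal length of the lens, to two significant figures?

3.0 cm

For the image at infinity, M = D/f.
f = D/M = 25/8.33 = 3.001 cm.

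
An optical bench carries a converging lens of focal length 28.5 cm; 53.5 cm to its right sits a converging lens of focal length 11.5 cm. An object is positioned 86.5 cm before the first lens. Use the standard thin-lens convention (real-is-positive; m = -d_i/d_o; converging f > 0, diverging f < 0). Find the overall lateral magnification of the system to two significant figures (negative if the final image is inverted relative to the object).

-11

First lens: d_i1 = 1/(1/28.5 - 1/86.5) = 42.504 cm.
m_1 = -(42.504)/86.5 = -0.4914.
Object distance for lens 2: d_o2 = 53.5 - 42.504 = 10.996 cm.
Second lens: d_i2 = 1/(1/11.5 - 1/(10.996)) = -250.739 cm.
m_2 = -(-250.739)/(10.996) = 22.8034.
Overall magnification: m = m_1 m_2 = -11.2051.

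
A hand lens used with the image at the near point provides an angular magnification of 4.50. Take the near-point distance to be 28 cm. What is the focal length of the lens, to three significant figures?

8.00 cm

For the image at the near point, M = 1 + D/f.
f = D/(M - 1) = 28/(4.5 - 1) = 8.000 cm.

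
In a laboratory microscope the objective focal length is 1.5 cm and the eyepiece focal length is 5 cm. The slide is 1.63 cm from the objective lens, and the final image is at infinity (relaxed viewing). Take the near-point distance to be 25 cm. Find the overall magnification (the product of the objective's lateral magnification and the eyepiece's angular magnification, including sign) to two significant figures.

Objective: 1/d_i = 1/f_obj - 1/d_o = 1/1.5 - 1/1.63 = 0.05317 cm^-1, so d_i = 18.808 cm.
m_obj = -d_i/d_o = -18.808/1.63 = -11.538.
Eyepiece angular magnification (image at infinity): M_eye = D/f_e = 25/5 = 5.000.
Overall M = m_obj x M_eye = (-11.538)(5.000) = -57.69.

-58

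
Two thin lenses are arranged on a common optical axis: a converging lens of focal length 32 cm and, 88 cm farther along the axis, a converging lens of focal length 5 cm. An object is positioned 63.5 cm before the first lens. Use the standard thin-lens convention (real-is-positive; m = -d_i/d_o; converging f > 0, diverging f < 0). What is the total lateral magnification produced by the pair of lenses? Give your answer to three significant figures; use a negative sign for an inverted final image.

Lens 1: 1/d_i1 = 1/f_1 - 1/d_o1 = 1/32 - 1/63.5 = 0.01550 cm^-1, so d_i1 = 64.508 cm.
m_1 = -(64.508)/63.5 = -1.0159.
Object distance for lens 2: d_o2 = 88 - 64.508 = 23.492 cm.
Lens 2: 1/d_i2 = 1/f_2 - 1/d_o2 = 1/5 - 1/(23.492) = 0.15743 cm^-1, so d_i2 = 6.352 cm.
m_2 = -(6.352)/(23.492) = -0.2704.
Total m = m_1 x m_2 = (-1.0159)(-0.2704) = 0.2747.

0.275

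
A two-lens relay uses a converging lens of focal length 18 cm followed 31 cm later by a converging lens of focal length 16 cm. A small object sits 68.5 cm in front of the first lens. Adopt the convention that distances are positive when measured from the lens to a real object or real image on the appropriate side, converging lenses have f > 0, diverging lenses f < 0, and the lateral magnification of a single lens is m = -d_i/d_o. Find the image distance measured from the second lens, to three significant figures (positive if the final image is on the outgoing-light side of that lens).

-11.2 cm

Applying the thin-lens equation to the first lens, 1/18 = 1/68.5 + 1/d_i1, which gives d_i1 = 24.416 cm.
That image sits 6.584 cm in front of the second lens, so d_o2 = 6.584 cm.
Applying the thin-lens equation again with f_2 = 16 cm and d_o2 = 6.584 cm gives d_i2 = -11.188 cm.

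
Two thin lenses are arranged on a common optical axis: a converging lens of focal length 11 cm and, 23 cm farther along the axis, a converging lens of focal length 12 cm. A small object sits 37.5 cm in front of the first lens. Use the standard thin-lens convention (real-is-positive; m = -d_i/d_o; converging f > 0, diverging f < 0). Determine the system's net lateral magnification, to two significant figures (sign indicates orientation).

-1.1

Applying the thin-lens equation to the first lens, 1/11 = 1/37.5 + 1/d_i1, which gives d_i1 = 15.566 cm.
Its lateral magnification is m_1 = -d_i1/d_o1 = -(15.566)/37.5 = -0.4151.
Object distance for lens 2: d_o2 = 23 - 15.566 = 7.434 cm.
Applying the thin-lens equation again with f_2 = 12 cm and d_o2 = 7.434 cm gives d_i2 = -19.537 cm.
m_2 = -(-19.537)/(7.434) = 2.6281.
Total m = m_1 x m_2 = (-0.4151)(2.6281) = -1.0909.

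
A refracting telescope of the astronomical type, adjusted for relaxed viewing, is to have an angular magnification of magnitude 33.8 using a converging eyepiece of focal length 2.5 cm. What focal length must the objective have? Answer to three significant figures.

84.5 cm

|M| = f_obj/|f_eye|, so f_obj = |M| x |f_eye| = 33.8 x 2.5 = 84.500 cm.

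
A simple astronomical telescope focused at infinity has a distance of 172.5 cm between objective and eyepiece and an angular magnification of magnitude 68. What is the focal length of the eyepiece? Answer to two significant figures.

2.5 cm

In normal adjustment the tube length equals f_obj + f_eye and |M| = f_obj/f_eye.
So f_obj = 68 f_eye and 68 f_eye + f_eye = 172.5 cm, giving f_eye = 172.5/69 = 2.500 cm and f_obj = 170.000 cm.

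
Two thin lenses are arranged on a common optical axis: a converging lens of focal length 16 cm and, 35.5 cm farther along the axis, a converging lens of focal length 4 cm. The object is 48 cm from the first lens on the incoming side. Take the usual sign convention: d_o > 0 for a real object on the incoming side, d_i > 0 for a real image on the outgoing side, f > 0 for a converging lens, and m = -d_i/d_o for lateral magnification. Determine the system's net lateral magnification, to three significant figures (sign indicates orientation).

0.267

First lens: d_i1 = 1/(1/16 - 1/48) = 24.000 cm.
m_1 = -(24.000)/48 = -0.5000.
The intermediate image is 24.000 cm to the right of lens 1, so d_o2 = L - d_i1 = 35.5 - 24.000 = 11.500 cm.
Second lens: d_i2 = 1/(1/4 - 1/(11.500)) = 6.133 cm.
m_2 = -(6.133)/(11.500) = -0.5333.
The system's lateral magnification is m_1 m_2 = (-0.5000)(-0.5333) = 0.2667.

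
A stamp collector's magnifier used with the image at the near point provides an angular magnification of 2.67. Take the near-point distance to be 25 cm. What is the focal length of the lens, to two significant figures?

For the image at the near point, M = 1 + D/f.
f = D/(M - 1) = 25/(2.67 - 1) = 14.970 cm.

15 cm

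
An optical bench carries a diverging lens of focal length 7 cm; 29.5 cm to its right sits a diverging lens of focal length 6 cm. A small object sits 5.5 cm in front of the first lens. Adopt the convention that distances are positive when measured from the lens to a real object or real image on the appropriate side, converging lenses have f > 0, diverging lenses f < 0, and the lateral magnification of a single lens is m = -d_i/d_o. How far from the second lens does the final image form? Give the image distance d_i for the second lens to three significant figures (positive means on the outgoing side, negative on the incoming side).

-5.07 cm

First lens: d_i1 = 1/(1/(-7) - 1/5.5) = -3.080 cm.
With d_i1 < 0 the first image is virtual and lies on the object side; the object distance for lens 2 is d_o2 = 29.5 - (-3.080) = 32.580 cm.
Second lens: d_i2 = 1/(1/(-6) - 1/(32.580)) = -5.067 cm.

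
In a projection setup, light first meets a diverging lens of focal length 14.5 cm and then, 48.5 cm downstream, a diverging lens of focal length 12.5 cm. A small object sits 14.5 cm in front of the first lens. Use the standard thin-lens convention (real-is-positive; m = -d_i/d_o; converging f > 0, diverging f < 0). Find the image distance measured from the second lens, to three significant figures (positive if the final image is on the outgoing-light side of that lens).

First lens: d_i1 = 1/(1/(-14.5) - 1/14.5) = -7.250 cm.
With d_i1 < 0 the first image is virtual and lies on the object side; the object distance for lens 2 is d_o2 = 48.5 - (-7.250) = 55.750 cm.
Second lens: d_i2 = 1/(1/(-12.5) - 1/(55.750)) = -10.211 cm.

-10.2 cm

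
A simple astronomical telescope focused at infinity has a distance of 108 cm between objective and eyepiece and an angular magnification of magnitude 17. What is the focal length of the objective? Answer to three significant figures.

102 cm

In normal adjustment the tube length equals f_obj + f_eye and |M| = f_obj/f_eye.
So f_obj = 17 f_eye and 17 f_eye + f_eye = 108 cm, giving f_eye = 108/18 = 6.000 cm and f_obj = 102.000 cm.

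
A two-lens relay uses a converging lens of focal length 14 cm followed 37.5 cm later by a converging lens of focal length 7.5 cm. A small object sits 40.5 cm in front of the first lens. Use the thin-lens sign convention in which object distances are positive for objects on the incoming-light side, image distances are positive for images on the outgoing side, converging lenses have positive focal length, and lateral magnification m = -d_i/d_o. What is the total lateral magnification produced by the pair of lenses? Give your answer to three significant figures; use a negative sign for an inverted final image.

First lens: d_i1 = 1/(1/14 - 1/40.5) = 21.396 cm.
m_1 = -(21.396)/40.5 = -0.5283.
Object distance for lens 2: d_o2 = 37.5 - 21.396 = 16.104 cm.
Second lens: d_i2 = 1/(1/7.5 - 1/(16.104)) = 14.038 cm.
m_2 = -(14.038)/(16.104) = -0.8717.
The system's lateral magnification is m_1 m_2 = (-0.5283)(-0.8717) = 0.4605.

0.461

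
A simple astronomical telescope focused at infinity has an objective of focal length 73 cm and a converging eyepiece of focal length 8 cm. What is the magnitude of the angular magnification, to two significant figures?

9.1

|M| = f_obj/|f_eye| = 73/8 = 9.125.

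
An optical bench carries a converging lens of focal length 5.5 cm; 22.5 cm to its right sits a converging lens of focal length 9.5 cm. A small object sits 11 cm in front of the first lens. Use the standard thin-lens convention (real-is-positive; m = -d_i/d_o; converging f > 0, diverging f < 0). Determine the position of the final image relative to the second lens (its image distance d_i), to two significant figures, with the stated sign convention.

Applying the thin-lens equation to the first lens, 1/5.5 = 1/11 + 1/d_i1, which gives d_i1 = 11.000 cm.
Object distance for lens 2: d_o2 = 22.5 - 11.000 = 11.500 cm.
Applying the thin-lens equation again with f_2 = 9.5 cm and d_o2 = 11.500 cm gives d_i2 = 54.625 cm.

55 cm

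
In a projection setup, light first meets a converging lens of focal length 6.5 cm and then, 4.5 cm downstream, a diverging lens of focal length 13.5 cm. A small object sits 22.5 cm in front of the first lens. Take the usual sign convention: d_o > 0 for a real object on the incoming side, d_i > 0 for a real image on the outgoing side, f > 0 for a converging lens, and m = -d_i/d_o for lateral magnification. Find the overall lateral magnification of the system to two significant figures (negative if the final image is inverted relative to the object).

Applying the thin-lens equation to the first lens, 1/6.5 = 1/22.5 + 1/d_i1, which gives d_i1 = 9.141 cm.
Its lateral magnification is m_1 = -d_i1/d_o1 = -(9.141)/22.5 = -0.4062.
Since 9.141 cm > 4.5 cm, the first image lies past the second lens and serves as a virtual object: d_o2 = L - d_i1 = -4.641 cm.
Applying the thin-lens equation again with f_2 = -13.5 cm and d_o2 = -4.641 cm gives d_i2 = 7.071 cm.
m_2 = -(7.071)/(-4.641) = 1.5238.
Total m = m_1 x m_2 = (-0.4062)(1.5238) = -0.6190.

-0.62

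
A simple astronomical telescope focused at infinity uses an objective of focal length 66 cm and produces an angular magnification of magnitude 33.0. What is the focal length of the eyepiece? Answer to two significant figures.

2.0 cm

|M| = f_obj/f_eye, so f_eye = f_obj/|M| = 66/33.0 = 2.000 cm.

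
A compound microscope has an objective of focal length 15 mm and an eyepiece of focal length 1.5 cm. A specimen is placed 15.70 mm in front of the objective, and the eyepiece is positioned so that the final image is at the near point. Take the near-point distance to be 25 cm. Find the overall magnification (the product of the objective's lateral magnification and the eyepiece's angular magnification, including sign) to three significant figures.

-379

Convert to cm: f_obj = 15 mm = 1.5 cm; d_o = 15.70 mm = 1.57 cm.
Objective: 1/d_i = 1/f_obj - 1/d_o = 1/1.5 - 1/1.57 = 0.02972 cm^-1, so d_i = 33.643 cm.
m_obj = -d_i/d_o = -33.643/1.57 = -21.429.
Eyepiece angular magnification (image at near point): M_eye = 1 + D/f_e = 1 + 25/1.5 = 17.667.
Overall M = m_obj x M_eye = (-21.429)(17.667) = -378.57.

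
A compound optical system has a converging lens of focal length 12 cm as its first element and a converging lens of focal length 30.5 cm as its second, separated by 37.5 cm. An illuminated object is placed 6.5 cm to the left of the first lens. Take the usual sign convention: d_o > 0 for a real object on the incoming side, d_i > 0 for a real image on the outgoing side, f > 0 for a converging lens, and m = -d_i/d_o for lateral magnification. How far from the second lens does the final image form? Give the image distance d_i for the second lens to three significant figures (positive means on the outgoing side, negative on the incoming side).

74.4 cm

Lens 1: 1/d_i1 = 1/f_1 - 1/d_o1 = 1/12 - 1/6.5 = -0.07051 cm^-1, so d_i1 = -14.182 cm.
The intermediate image is virtual, 14.182 cm to the left of lens 1, so d_o2 = L - d_i1 = 37.5 - (-14.182) = 51.682 cm.
Lens 2: 1/d_i2 = 1/f_2 - 1/d_o2 = 1/30.5 - 1/(51.682) = 0.01344 cm^-1, so d_i2 = 74.417 cm.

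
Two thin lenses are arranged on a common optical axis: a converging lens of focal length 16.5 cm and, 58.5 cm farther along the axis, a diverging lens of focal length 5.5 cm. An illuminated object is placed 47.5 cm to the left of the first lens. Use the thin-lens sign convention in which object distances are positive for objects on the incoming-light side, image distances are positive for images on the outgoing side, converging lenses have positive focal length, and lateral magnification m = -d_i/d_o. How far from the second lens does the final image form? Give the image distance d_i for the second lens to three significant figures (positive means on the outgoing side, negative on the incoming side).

Applying the thin-lens equation to the first lens, 1/16.5 = 1/47.5 + 1/d_i1, which gives d_i1 = 25.282 cm.
Object distance for lens 2: d_o2 = 58.5 - 25.282 = 33.218 cm.
Applying the thin-lens equation again with f_2 = -5.5 cm and d_o2 = 33.218 cm gives d_i2 = -4.719 cm.

-4.72 cm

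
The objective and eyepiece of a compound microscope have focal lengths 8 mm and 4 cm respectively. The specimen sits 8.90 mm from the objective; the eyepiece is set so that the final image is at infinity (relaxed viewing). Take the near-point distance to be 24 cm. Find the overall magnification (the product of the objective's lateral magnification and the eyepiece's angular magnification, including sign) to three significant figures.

Convert to cm: f_obj = 8 mm = 0.8 cm; d_o = 8.90 mm = 0.89 cm.
Objective: 1/d_i = 1/f_obj - 1/d_o = 1/0.8 - 1/0.89 = 0.12640 cm^-1, so d_i = 7.911 cm.
m_obj = -d_i/d_o = -7.911/0.89 = -8.889.
Eyepiece angular magnification (image at infinity): M_eye = D/f_e = 24/4 = 6.000.
Overall M = m_obj x M_eye = (-8.889)(6.000) = -53.33.

-53.3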